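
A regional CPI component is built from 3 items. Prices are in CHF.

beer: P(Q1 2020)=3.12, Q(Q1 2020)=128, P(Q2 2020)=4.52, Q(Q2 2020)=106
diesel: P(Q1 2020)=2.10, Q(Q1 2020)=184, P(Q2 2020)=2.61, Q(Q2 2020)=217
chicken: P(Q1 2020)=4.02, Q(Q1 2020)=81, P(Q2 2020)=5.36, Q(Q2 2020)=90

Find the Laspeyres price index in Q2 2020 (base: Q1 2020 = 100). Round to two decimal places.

134.33

Laspeyres price index uses base-period quantities as weights.
ΣP(Q2 2020)·Q(Q1 2020) = 4.52×128 + 2.61×184 + 5.36×81 = 578.56 + 480.24 + 434.16 = 1492.96
ΣP(Q1 2020)·Q(Q1 2020) = 3.12×128 + 2.10×184 + 4.02×81 = 399.36 + 386.4 + 325.62 = 1111.38
Index = 1492.96 / 1111.38 × 100 = 134.3339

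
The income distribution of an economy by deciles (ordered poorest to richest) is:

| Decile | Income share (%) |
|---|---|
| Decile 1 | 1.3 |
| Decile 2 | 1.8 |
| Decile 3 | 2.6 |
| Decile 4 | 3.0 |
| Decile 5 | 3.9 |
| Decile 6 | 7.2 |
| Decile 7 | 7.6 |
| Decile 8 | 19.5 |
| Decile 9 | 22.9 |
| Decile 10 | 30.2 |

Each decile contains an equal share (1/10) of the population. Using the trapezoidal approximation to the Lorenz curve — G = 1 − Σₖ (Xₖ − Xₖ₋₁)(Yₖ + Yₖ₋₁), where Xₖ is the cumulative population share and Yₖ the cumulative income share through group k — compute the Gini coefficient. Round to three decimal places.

Cumulative income shares Yₖ: 0.0130, 0.0310, 0.0570, 0.0870, 0.1260, 0.1980, 0.2740, 0.4690, 0.6980, 1.0000
Σ (Xₖ−Xₖ₋₁)(Yₖ+Yₖ₋₁) = (1/10)(0.0130+0.0000) + (1/10)(0.0310+0.0130) + (1/10)(0.0570+0.0310) + (1/10)(0.0870+0.0570) + (1/10)(0.1260+0.0870) + (1/10)(0.1980+0.1260) + (1/10)(0.2740+0.1980) + (1/10)(0.4690+0.2740) + (1/10)(0.6980+0.4690) + (1/10)(1.0000+0.6980)
  = 0.0013 + 0.0044 + 0.0088 + 0.0144 + 0.0213 + 0.0324 + 0.0472 + 0.0743 + 0.1167 + 0.1698 = 0.4906
G = 1 − 0.4906 = 0.5094

0.509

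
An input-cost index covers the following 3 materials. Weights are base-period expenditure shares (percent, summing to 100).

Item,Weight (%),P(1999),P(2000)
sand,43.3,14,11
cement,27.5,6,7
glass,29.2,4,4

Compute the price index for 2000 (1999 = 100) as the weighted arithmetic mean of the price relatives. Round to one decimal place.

95.3

sand: 43.3 × (11/14) = 43.3 × 0.785714 = 34.0214
cement: 27.5 × (7/6) = 27.5 × 1.166667 = 32.0833
glass: 29.2 × (4/4) = 29.2 × 1.000000 = 29.2000
Index = Σ wᵢ·(p₁ᵢ/p₀ᵢ) = 34.0214 + 32.0833 + 29.2000 = 95.3048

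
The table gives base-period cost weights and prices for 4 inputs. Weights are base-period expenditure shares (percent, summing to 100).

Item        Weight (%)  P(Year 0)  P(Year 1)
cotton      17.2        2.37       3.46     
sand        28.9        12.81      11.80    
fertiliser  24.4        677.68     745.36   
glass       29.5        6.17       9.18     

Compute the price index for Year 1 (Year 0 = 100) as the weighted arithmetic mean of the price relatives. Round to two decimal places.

cotton: 17.2 × (3.46/2.37) = 17.2 × 1.459916 = 25.1105
sand: 28.9 × (11.80/12.81) = 28.9 × 0.921155 = 26.6214
fertiliser: 24.4 × (745.36/677.68) = 24.4 × 1.099870 = 26.8368
glass: 29.5 × (9.18/6.17) = 29.5 × 1.487844 = 43.8914
Index = Σ wᵢ·(p₁ᵢ/p₀ᵢ) = 25.1105 + 26.6214 + 26.8368 + 43.8914 = 122.4602

122.46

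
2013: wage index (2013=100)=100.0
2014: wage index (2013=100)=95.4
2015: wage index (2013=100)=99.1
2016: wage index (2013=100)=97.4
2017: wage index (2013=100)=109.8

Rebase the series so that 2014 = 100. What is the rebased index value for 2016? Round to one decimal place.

102.1

Rebased(2016) = 97.4 / 95.4 × 100 = 102.0964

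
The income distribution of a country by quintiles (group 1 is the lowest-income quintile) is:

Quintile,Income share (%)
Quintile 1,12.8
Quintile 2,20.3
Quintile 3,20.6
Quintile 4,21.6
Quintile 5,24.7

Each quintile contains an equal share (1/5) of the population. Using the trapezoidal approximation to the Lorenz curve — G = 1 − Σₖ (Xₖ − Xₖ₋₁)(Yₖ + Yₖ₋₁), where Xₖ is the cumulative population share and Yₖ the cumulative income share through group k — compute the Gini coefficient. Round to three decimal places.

0.100

Cumulative income shares Yₖ: 0.1280, 0.3310, 0.5370, 0.7530, 1.0000
Σ (Xₖ−Xₖ₋₁)(Yₖ+Yₖ₋₁) = (1/5)(0.1280+0.0000) + (1/5)(0.3310+0.1280) + (1/5)(0.5370+0.3310) + (1/5)(0.7530+0.5370) + (1/5)(1.0000+0.7530)
  = 0.0256 + 0.0918 + 0.1736 + 0.2580 + 0.3506 = 0.8996
G = 1 − 0.8996 = 0.1004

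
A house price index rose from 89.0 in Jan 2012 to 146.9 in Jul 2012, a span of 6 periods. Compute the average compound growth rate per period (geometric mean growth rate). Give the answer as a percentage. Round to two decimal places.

8.71%

Growth factor = (146.9/89.0)^(1/6) = (1.650562)^(1/6) = 1.087106
Growth rate = 1.087106 − 1 = 0.087106 = 8.7106%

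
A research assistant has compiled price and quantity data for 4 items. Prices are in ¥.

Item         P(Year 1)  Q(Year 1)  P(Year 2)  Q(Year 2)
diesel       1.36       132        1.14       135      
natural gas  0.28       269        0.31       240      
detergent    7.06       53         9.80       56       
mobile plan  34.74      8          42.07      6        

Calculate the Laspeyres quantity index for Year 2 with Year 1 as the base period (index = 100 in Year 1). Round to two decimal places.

94.23

Laspeyres quantity index uses base-period prices as weights.
ΣP(Year 1)·Q(Year 2) = 1.36×135 + 0.28×240 + 7.06×56 + 34.74×6 = 183.6 + 67.2 + 395.36 + 208.44 = 854.6
ΣP(Year 1)·Q(Year 1) = 1.36×132 + 0.28×269 + 7.06×53 + 34.74×8 = 179.52 + 75.32 + 374.18 + 277.92 = 906.94
Index = 854.6 / 906.94 × 100 = 94.2289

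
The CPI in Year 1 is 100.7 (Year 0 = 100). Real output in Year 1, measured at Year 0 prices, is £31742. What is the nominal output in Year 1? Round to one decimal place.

Nominal = Real × (Index/100) = 31742 × (100.7/100)
        = 31742 × 1.007 = 31964.1940

31964.2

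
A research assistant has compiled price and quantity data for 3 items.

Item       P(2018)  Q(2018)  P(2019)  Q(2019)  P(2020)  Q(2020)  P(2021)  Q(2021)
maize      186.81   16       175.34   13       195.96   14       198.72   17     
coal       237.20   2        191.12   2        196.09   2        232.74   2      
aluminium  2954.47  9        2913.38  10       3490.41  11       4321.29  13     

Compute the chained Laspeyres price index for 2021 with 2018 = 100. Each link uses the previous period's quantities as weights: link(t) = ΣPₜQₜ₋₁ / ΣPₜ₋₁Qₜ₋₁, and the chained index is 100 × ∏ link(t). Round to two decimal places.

142.41

Link 2018→2019:
ΣP(2019)Q(2018) = 175.34×16 + 191.12×2 + 2913.38×9 = 2805.44 + 382.24 + 26220.42 = 29408.1
ΣP(2018)Q(2018) = 186.81×16 + 237.20×2 + 2954.47×9 = 2988.96 + 474.4 + 26590.23 = 30053.59
link = 29408.1/30053.59 = 0.978522
Link 2019→2020:
ΣP(2020)Q(2019) = 195.96×13 + 196.09×2 + 3490.41×10 = 2547.48 + 392.18 + 34904.1 = 37843.76
ΣP(2019)Q(2019) = 175.34×13 + 191.12×2 + 2913.38×10 = 2279.42 + 382.24 + 29133.8 = 31795.46
link = 37843.76/31795.46 = 1.190225
Link 2020→2021:
ΣP(2021)Q(2020) = 198.72×14 + 232.74×2 + 4321.29×11 = 2782.08 + 465.48 + 47534.19 = 50781.75
ΣP(2020)Q(2020) = 195.96×14 + 196.09×2 + 3490.41×11 = 2743.44 + 392.18 + 38394.51 = 41530.13
link = 50781.75/41530.13 = 1.222769
Chained index = 100 × 0.978522 × 1.190225 × 1.222769 = 142.4112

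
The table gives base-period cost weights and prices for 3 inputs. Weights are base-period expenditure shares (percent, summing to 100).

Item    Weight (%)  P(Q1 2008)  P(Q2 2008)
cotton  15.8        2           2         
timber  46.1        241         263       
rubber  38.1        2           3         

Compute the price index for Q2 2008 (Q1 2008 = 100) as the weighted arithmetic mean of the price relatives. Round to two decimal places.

123.26

cotton: 15.8 × (2/2) = 15.8 × 1.000000 = 15.8000
timber: 46.1 × (263/241) = 46.1 × 1.091286 = 50.3083
rubber: 38.1 × (3/2) = 38.1 × 1.500000 = 57.1500
Index = Σ wᵢ·(p₁ᵢ/p₀ᵢ) = 15.8000 + 50.3083 + 57.1500 = 123.2583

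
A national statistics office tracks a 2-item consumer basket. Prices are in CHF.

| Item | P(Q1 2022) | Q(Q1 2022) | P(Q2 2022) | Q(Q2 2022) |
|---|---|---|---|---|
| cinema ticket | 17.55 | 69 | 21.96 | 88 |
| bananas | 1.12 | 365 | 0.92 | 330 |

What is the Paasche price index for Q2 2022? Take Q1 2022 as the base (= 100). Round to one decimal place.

Paasche price index uses current-period quantities as weights.
ΣP(Q2 2022)·Q(Q2 2022) = 21.96×88 + 0.92×330 = 1932.48 + 303.6 = 2236.08
ΣP(Q1 2022)·Q(Q2 2022) = 17.55×88 + 1.12×330 = 1544.4 + 369.6 = 1914
Index = 2236.08 / 1914 × 100 = 116.8276

116.8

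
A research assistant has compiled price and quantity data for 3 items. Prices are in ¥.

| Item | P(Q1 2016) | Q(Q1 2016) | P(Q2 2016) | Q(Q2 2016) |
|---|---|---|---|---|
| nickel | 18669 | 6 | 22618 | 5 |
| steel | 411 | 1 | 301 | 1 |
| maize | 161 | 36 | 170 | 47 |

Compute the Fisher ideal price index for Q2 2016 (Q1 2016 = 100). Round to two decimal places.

Laspeyres component (base-period weights):
ΣP(Q2 2016)Q(Q1 2016) = 22618×6 + 301×1 + 170×36 = 135708 + 301 + 6120 = 142129
ΣP(Q1 2016)Q(Q1 2016) = 18669×6 + 411×1 + 161×36 = 112014 + 411 + 5796 = 118221
L = 142129 / 118221 × 100 = 120.2231
Paasche component (current-period weights):
ΣP(Q2 2016)Q(Q2 2016) = 22618×5 + 301×1 + 170×47 = 113090 + 301 + 7990 = 121381
ΣP(Q1 2016)Q(Q2 2016) = 18669×5 + 411×1 + 161×47 = 93345 + 411 + 7567 = 101323
P = 121381 / 101323 × 100 = 119.7961
Fisher = √(L × P) = √(120.2231 × 119.7961) = 120.0094

120.01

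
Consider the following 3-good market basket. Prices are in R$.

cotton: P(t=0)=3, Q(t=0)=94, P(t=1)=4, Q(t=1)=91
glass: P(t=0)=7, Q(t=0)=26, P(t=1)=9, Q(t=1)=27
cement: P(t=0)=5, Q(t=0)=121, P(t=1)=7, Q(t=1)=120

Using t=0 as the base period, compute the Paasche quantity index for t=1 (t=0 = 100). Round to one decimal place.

99.3

Paasche quantity index uses current-period prices as weights.
ΣP(t=1)·Q(t=1) = 4×91 + 9×27 + 7×120 = 364 + 243 + 840 = 1447
ΣP(t=1)·Q(t=0) = 4×94 + 9×26 + 7×121 = 376 + 234 + 847 = 1457
Index = 1447 / 1457 × 100 = 99.3137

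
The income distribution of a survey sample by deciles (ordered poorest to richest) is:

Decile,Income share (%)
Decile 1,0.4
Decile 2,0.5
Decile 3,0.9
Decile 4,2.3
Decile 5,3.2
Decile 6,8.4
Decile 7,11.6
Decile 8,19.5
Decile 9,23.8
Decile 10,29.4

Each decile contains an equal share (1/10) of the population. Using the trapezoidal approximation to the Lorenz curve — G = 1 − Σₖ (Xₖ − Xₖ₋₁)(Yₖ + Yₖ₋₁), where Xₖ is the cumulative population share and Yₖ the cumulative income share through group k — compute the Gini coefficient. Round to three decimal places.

0.550

Cumulative income shares Yₖ: 0.0040, 0.0090, 0.0180, 0.0410, 0.0730, 0.1570, 0.2730, 0.4680, 0.7060, 1.0000
Σ (Xₖ−Xₖ₋₁)(Yₖ+Yₖ₋₁) = (1/10)(0.0040+0.0000) + (1/10)(0.0090+0.0040) + (1/10)(0.0180+0.0090) + (1/10)(0.0410+0.0180) + (1/10)(0.0730+0.0410) + (1/10)(0.1570+0.0730) + (1/10)(0.2730+0.1570) + (1/10)(0.4680+0.2730) + (1/10)(0.7060+0.4680) + (1/10)(1.0000+0.7060)
  = 0.0004 + 0.0013 + 0.0027 + 0.0059 + 0.0114 + 0.0230 + 0.0430 + 0.0741 + 0.1174 + 0.1706 = 0.4498
G = 1 − 0.4498 = 0.5502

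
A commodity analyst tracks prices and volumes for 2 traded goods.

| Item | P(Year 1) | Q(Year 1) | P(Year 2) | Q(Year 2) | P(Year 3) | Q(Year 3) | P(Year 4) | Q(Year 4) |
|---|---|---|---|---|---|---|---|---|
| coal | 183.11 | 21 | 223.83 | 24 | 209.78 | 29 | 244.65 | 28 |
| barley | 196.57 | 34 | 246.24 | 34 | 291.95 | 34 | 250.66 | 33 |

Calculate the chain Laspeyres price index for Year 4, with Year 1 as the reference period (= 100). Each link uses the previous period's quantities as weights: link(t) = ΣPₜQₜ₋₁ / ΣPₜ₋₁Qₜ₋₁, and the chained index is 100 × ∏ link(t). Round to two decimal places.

Link Year 1→Year 2:
ΣP(Year 2)Q(Year 1) = 223.83×21 + 246.24×34 = 4700.43 + 8372.16 = 13072.59
ΣP(Year 1)Q(Year 1) = 183.11×21 + 196.57×34 = 3845.31 + 6683.38 = 10528.69
link = 13072.59/10528.69 = 1.241616
Link Year 2→Year 3:
ΣP(Year 3)Q(Year 2) = 209.78×24 + 291.95×34 = 5034.72 + 9926.3 = 14961.02
ΣP(Year 2)Q(Year 2) = 223.83×24 + 246.24×34 = 5371.92 + 8372.16 = 13744.08
link = 14961.02/13744.08 = 1.088543
Link Year 3→Year 4:
ΣP(Year 4)Q(Year 3) = 244.65×29 + 250.66×34 = 7094.85 + 8522.44 = 15617.29
ΣP(Year 3)Q(Year 3) = 209.78×29 + 291.95×34 = 6083.62 + 9926.3 = 16009.92
link = 15617.29/16009.92 = 0.975476
Chained index = 100 × 1.241616 × 1.088543 × 0.975476 = 131.8407

131.84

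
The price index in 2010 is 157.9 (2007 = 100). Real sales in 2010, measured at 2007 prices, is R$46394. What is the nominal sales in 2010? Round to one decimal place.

Nominal = Real × (Index/100) = 46394 × (157.9/100)
        = 46394 × 1.579 = 73256.1260

73256.1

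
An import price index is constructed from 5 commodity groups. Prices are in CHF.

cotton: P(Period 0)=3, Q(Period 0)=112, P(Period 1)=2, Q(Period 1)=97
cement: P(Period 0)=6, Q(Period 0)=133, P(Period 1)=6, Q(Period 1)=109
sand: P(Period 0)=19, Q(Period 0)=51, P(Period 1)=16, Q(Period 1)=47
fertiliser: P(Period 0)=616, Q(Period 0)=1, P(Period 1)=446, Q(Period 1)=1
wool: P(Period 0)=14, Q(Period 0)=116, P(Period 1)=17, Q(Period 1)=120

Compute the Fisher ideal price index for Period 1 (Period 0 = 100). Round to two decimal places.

Laspeyres component (base-period weights):
ΣP(Period 1)Q(Period 0) = 2×112 + 6×133 + 16×51 + 446×1 + 17×116 = 224 + 798 + 816 + 446 + 1972 = 4256
ΣP(Period 0)Q(Period 0) = 3×112 + 6×133 + 19×51 + 616×1 + 14×116 = 336 + 798 + 969 + 616 + 1624 = 4343
L = 4256 / 4343 × 100 = 97.9968
Paasche component (current-period weights):
ΣP(Period 1)Q(Period 1) = 2×97 + 6×109 + 16×47 + 446×1 + 17×120 = 194 + 654 + 752 + 446 + 2040 = 4086
ΣP(Period 0)Q(Period 1) = 3×97 + 6×109 + 19×47 + 616×1 + 14×120 = 291 + 654 + 893 + 616 + 1680 = 4134
P = 4086 / 4134 × 100 = 98.8389
Fisher = √(L × P) = √(97.9968 × 98.8389) = 98.4169

98.42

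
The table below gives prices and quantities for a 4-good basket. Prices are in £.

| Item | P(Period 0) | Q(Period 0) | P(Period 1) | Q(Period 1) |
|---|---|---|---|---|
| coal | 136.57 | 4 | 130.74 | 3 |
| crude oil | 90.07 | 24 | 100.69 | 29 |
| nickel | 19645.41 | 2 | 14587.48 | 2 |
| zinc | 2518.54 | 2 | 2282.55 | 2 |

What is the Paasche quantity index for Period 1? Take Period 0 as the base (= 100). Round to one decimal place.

101.0

Paasche quantity index uses current-period prices as weights.
ΣP(Period 1)·Q(Period 1) = 130.74×3 + 100.69×29 + 14587.48×2 + 2282.55×2 = 392.22 + 2920.01 + 29174.96 + 4565.1 = 37052.29
ΣP(Period 1)·Q(Period 0) = 130.74×4 + 100.69×24 + 14587.48×2 + 2282.55×2 = 522.96 + 2416.56 + 29174.96 + 4565.1 = 36679.58
Index = 37052.29 / 36679.58 × 100 = 101.0161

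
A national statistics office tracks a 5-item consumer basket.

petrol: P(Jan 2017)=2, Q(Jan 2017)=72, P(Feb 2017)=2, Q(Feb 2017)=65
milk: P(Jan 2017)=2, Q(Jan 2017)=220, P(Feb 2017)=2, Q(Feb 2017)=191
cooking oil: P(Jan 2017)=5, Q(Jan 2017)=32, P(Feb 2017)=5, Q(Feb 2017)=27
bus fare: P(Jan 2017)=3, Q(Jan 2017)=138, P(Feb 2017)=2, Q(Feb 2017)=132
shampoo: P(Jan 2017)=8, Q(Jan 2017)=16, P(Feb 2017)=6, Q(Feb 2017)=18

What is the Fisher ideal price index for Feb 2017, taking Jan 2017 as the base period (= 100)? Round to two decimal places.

86.31

Laspeyres component (base-period weights):
ΣP(Feb 2017)Q(Jan 2017) = 2×72 + 2×220 + 5×32 + 2×138 + 6×16 = 144 + 440 + 160 + 276 + 96 = 1116
ΣP(Jan 2017)Q(Jan 2017) = 2×72 + 2×220 + 5×32 + 3×138 + 8×16 = 144 + 440 + 160 + 414 + 128 = 1286
L = 1116 / 1286 × 100 = 86.7807
Paasche component (current-period weights):
ΣP(Feb 2017)Q(Feb 2017) = 2×65 + 2×191 + 5×27 + 2×132 + 6×18 = 130 + 382 + 135 + 264 + 108 = 1019
ΣP(Jan 2017)Q(Feb 2017) = 2×65 + 2×191 + 5×27 + 3×132 + 8×18 = 130 + 382 + 135 + 396 + 144 = 1187
P = 1019 / 1187 × 100 = 85.8467
Fisher = √(L × P) = √(86.7807 × 85.8467) = 86.3124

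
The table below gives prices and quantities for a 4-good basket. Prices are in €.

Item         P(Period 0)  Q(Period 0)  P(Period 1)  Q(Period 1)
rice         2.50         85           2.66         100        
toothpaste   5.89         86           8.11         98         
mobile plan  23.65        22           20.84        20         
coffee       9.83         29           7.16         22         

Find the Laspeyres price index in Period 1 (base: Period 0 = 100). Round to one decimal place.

Laspeyres price index uses base-period quantities as weights.
ΣP(Period 1)·Q(Period 0) = 2.66×85 + 8.11×86 + 20.84×22 + 7.16×29 = 226.1 + 697.46 + 458.48 + 207.64 = 1589.68
ΣP(Period 0)·Q(Period 0) = 2.50×85 + 5.89×86 + 23.65×22 + 9.83×29 = 212.5 + 506.54 + 520.3 + 285.07 = 1524.41
Index = 1589.68 / 1524.41 × 100 = 104.2817

104.3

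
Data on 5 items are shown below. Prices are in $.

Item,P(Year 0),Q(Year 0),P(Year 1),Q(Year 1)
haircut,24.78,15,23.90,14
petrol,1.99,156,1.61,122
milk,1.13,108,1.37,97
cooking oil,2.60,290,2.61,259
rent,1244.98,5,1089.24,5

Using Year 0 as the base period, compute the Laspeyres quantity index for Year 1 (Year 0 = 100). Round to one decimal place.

Laspeyres quantity index uses base-period prices as weights.
ΣP(Year 0)·Q(Year 1) = 24.78×14 + 1.99×122 + 1.13×97 + 2.60×259 + 1244.98×5 = 346.92 + 242.78 + 109.61 + 673.4 + 6224.9 = 7597.61
ΣP(Year 0)·Q(Year 0) = 24.78×15 + 1.99×156 + 1.13×108 + 2.60×290 + 1244.98×5 = 371.7 + 310.44 + 122.04 + 754 + 6224.9 = 7783.08
Index = 7597.61 / 7783.08 × 100 = 97.6170

97.6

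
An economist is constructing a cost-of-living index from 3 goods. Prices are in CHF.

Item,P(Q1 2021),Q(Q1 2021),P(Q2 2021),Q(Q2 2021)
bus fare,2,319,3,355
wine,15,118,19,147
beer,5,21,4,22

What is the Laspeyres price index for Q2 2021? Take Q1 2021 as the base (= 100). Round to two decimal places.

Laspeyres price index uses base-period quantities as weights.
ΣP(Q2 2021)·Q(Q1 2021) = 3×319 + 19×118 + 4×21 = 957 + 2242 + 84 = 3283
ΣP(Q1 2021)·Q(Q1 2021) = 2×319 + 15×118 + 5×21 = 638 + 1770 + 105 = 2513
Index = 3283 / 2513 × 100 = 130.6407

130.64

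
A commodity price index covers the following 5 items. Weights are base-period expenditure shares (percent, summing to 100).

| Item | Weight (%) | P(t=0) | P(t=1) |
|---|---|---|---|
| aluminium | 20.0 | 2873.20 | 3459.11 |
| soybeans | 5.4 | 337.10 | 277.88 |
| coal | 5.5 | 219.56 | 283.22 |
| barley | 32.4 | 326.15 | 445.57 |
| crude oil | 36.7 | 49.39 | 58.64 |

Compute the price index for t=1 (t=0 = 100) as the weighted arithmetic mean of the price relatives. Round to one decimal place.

aluminium: 20.0 × (3459.11/2873.20) = 20.0 × 1.203922 = 24.0784
soybeans: 5.4 × (277.88/337.10) = 5.4 × 0.824325 = 4.4514
coal: 5.5 × (283.22/219.56) = 5.5 × 1.289944 = 7.0947
barley: 32.4 × (445.57/326.15) = 32.4 × 1.366151 = 44.2633
crude oil: 36.7 × (58.64/49.39) = 36.7 × 1.187285 = 43.5734
Index = Σ wᵢ·(p₁ᵢ/p₀ᵢ) = 24.0784 + 4.4514 + 7.0947 + 44.2633 + 43.5734 = 123.4611

123.5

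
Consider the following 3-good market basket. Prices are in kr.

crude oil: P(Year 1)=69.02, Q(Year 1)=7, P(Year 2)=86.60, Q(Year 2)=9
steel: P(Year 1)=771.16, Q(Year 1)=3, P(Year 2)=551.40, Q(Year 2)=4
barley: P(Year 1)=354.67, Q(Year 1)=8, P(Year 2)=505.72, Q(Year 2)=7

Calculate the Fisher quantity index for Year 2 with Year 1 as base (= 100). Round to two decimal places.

Laspeyres component (base-period weights):
ΣP(Year 1)Q(Year 2) = 69.02×9 + 771.16×4 + 354.67×7 = 621.18 + 3084.64 + 2482.69 = 6188.51
ΣP(Year 1)Q(Year 1) = 69.02×7 + 771.16×3 + 354.67×8 = 483.14 + 2313.48 + 2837.36 = 5633.98
L = 6188.51 / 5633.98 × 100 = 109.8426
Paasche component (current-period weights):
ΣP(Year 2)Q(Year 2) = 86.60×9 + 551.40×4 + 505.72×7 = 779.4 + 2205.6 + 3540.04 = 6525.04
ΣP(Year 2)Q(Year 1) = 86.60×7 + 551.40×3 + 505.72×8 = 606.2 + 1654.2 + 4045.76 = 6306.16
P = 6525.04 / 6306.16 × 100 = 103.4709
Fisher = √(L × P) = √(109.8426 × 103.4709) = 106.6092

106.61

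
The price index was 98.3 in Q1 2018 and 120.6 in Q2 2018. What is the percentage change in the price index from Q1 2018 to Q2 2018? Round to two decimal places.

Change = (120.6 − 98.3) / 98.3 × 100
       = 22.3 / 98.3 × 100 = 22.6857%

22.69%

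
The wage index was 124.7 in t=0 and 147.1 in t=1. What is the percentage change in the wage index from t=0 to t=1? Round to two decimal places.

17.96%

Change = (147.1 − 124.7) / 124.7 × 100
       = 22.4 / 124.7 × 100 = 17.9631%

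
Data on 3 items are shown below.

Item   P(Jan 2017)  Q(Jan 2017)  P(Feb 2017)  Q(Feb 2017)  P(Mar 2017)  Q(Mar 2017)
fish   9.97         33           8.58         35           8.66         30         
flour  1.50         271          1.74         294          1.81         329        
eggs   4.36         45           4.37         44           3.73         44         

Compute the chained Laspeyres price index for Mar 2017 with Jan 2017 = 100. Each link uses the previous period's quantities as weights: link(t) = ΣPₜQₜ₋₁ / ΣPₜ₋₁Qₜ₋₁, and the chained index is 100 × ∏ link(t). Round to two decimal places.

101.62

Link Jan 2017→Feb 2017:
ΣP(Feb 2017)Q(Jan 2017) = 8.58×33 + 1.74×271 + 4.37×45 = 283.14 + 471.54 + 196.65 = 951.33
ΣP(Jan 2017)Q(Jan 2017) = 9.97×33 + 1.50×271 + 4.36×45 = 329.01 + 406.5 + 196.2 = 931.71
link = 951.33/931.71 = 1.021058
Link Feb 2017→Mar 2017:
ΣP(Mar 2017)Q(Feb 2017) = 8.66×35 + 1.81×294 + 3.73×44 = 303.1 + 532.14 + 164.12 = 999.36
ΣP(Feb 2017)Q(Feb 2017) = 8.58×35 + 1.74×294 + 4.37×44 = 300.3 + 511.56 + 192.28 = 1004.14
link = 999.36/1004.14 = 0.995240
Chained index = 100 × 1.021058 × 0.995240 = 101.6198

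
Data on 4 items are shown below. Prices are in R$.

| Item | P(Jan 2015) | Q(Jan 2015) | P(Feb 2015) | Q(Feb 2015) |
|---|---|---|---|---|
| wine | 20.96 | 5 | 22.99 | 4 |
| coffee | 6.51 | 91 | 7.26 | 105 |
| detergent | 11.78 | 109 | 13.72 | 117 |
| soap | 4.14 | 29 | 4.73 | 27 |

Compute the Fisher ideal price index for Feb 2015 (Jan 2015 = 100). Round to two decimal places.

Laspeyres component (base-period weights):
ΣP(Feb 2015)Q(Jan 2015) = 22.99×5 + 7.26×91 + 13.72×109 + 4.73×29 = 114.95 + 660.66 + 1495.48 + 137.17 = 2408.26
ΣP(Jan 2015)Q(Jan 2015) = 20.96×5 + 6.51×91 + 11.78×109 + 4.14×29 = 104.8 + 592.41 + 1284.02 + 120.06 = 2101.29
L = 2408.26 / 2101.29 × 100 = 114.6086
Paasche component (current-period weights):
ΣP(Feb 2015)Q(Feb 2015) = 22.99×4 + 7.26×105 + 13.72×117 + 4.73×27 = 91.96 + 762.3 + 1605.24 + 127.71 = 2587.21
ΣP(Jan 2015)Q(Feb 2015) = 20.96×4 + 6.51×105 + 11.78×117 + 4.14×27 = 83.84 + 683.55 + 1378.26 + 111.78 = 2257.43
P = 2587.21 / 2257.43 × 100 = 114.6086
Fisher = √(L × P) = √(114.6086 × 114.6086) = 114.6086

114.61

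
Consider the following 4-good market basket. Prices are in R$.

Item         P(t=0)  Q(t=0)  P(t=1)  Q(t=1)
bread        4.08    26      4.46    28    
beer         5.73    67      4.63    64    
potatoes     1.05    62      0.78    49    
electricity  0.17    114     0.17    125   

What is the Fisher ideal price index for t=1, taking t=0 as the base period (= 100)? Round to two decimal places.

86.40

Laspeyres component (base-period weights):
ΣP(t=1)Q(t=0) = 4.46×26 + 4.63×67 + 0.78×62 + 0.17×114 = 115.96 + 310.21 + 48.36 + 19.38 = 493.91
ΣP(t=0)Q(t=0) = 4.08×26 + 5.73×67 + 1.05×62 + 0.17×114 = 106.08 + 383.91 + 65.1 + 19.38 = 574.47
L = 493.91 / 574.47 × 100 = 85.9766
Paasche component (current-period weights):
ΣP(t=1)Q(t=1) = 4.46×28 + 4.63×64 + 0.78×49 + 0.17×125 = 124.88 + 296.32 + 38.22 + 21.25 = 480.67
ΣP(t=0)Q(t=1) = 4.08×28 + 5.73×64 + 1.05×49 + 0.17×125 = 114.24 + 366.72 + 51.45 + 21.25 = 553.66
P = 480.67 / 553.66 × 100 = 86.8168
Fisher = √(L × P) = √(85.9766 × 86.8168) = 86.3957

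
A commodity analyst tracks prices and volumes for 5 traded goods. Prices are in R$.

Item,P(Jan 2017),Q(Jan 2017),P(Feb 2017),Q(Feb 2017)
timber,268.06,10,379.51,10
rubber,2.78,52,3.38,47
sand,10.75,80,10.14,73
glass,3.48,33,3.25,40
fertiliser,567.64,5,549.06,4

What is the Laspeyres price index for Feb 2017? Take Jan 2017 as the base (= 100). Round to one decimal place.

Laspeyres price index uses base-period quantities as weights.
ΣP(Feb 2017)·Q(Jan 2017) = 379.51×10 + 3.38×52 + 10.14×80 + 3.25×33 + 549.06×5 = 3795.1 + 175.76 + 811.2 + 107.25 + 2745.3 = 7634.61
ΣP(Jan 2017)·Q(Jan 2017) = 268.06×10 + 2.78×52 + 10.75×80 + 3.48×33 + 567.64×5 = 2680.6 + 144.56 + 860 + 114.84 + 2838.2 = 6638.2
Index = 7634.61 / 6638.2 × 100 = 115.0102

115.0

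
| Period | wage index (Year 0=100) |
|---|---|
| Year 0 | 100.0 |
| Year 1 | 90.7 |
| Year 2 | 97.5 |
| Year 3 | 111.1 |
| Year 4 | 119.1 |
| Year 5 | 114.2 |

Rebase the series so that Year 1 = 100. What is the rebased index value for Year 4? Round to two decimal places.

Rebased(Year 4) = 119.1 / 90.7 × 100 = 131.3120

131.31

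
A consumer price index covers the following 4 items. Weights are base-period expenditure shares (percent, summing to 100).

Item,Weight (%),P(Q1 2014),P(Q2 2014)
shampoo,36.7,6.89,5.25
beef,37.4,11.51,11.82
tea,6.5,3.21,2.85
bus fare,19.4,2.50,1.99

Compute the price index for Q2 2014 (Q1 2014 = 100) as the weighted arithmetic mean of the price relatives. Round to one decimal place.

shampoo: 36.7 × (5.25/6.89) = 36.7 × 0.761974 = 27.9644
beef: 37.4 × (11.82/11.51) = 37.4 × 1.026933 = 38.4073
tea: 6.5 × (2.85/3.21) = 6.5 × 0.887850 = 5.7710
bus fare: 19.4 × (1.99/2.50) = 19.4 × 0.796000 = 15.4424
Index = Σ wᵢ·(p₁ᵢ/p₀ᵢ) = 27.9644 + 38.4073 + 5.7710 + 15.4424 = 87.5852

87.6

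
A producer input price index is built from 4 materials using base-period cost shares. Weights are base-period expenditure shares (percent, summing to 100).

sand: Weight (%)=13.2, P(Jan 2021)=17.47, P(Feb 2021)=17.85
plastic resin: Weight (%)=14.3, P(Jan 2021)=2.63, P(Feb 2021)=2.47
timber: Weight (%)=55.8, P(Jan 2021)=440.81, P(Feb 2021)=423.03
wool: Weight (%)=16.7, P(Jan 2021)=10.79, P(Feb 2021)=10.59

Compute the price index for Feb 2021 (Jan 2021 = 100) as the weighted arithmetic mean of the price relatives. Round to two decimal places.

sand: 13.2 × (17.85/17.47) = 13.2 × 1.021752 = 13.4871
plastic resin: 14.3 × (2.47/2.63) = 14.3 × 0.939163 = 13.4300
timber: 55.8 × (423.03/440.81) = 55.8 × 0.959665 = 53.5493
wool: 16.7 × (10.59/10.79) = 16.7 × 0.981464 = 16.3905
Index = Σ wᵢ·(p₁ᵢ/p₀ᵢ) = 13.4871 + 13.4300 + 53.5493 + 16.3905 = 96.8569

96.86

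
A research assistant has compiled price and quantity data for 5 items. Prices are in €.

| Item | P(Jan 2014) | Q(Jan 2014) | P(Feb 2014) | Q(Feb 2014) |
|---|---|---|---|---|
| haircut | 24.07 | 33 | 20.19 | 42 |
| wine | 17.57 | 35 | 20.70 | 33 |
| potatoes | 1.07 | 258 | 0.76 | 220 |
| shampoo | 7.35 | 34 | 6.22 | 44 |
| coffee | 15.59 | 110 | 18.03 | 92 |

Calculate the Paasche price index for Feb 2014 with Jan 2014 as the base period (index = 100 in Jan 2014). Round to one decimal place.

Paasche price index uses current-period quantities as weights.
ΣP(Feb 2014)·Q(Feb 2014) = 20.19×42 + 20.70×33 + 0.76×220 + 6.22×44 + 18.03×92 = 847.98 + 683.1 + 167.2 + 273.68 + 1658.76 = 3630.72
ΣP(Jan 2014)·Q(Feb 2014) = 24.07×42 + 17.57×33 + 1.07×220 + 7.35×44 + 15.59×92 = 1010.94 + 579.81 + 235.4 + 323.4 + 1434.28 = 3583.83
Index = 3630.72 / 3583.83 × 100 = 101.3084

101.3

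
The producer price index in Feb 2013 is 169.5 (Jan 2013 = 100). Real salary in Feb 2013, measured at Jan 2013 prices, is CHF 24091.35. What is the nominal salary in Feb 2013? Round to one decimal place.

Nominal = Real × (Index/100) = 24091.35 × (169.5/100)
        = 24091.35 × 1.695 = 40834.8383

40834.8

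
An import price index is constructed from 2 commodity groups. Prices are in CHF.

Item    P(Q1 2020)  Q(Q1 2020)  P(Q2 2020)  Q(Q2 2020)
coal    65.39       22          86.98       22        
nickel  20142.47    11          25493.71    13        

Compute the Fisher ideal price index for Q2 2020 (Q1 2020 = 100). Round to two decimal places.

Laspeyres component (base-period weights):
ΣP(Q2 2020)Q(Q1 2020) = 86.98×22 + 25493.71×11 = 1913.56 + 280430.81 = 282344.37
ΣP(Q1 2020)Q(Q1 2020) = 65.39×22 + 20142.47×11 = 1438.58 + 221567.17 = 223005.75
L = 282344.37 / 223005.75 × 100 = 126.6086
Paasche component (current-period weights):
ΣP(Q2 2020)Q(Q2 2020) = 86.98×22 + 25493.71×13 = 1913.56 + 331418.23 = 333331.79
ΣP(Q1 2020)Q(Q2 2020) = 65.39×22 + 20142.47×13 = 1438.58 + 261852.11 = 263290.69
P = 333331.79 / 263290.69 × 100 = 126.6022
Fisher = √(L × P) = √(126.6086 × 126.6022) = 126.6054

126.61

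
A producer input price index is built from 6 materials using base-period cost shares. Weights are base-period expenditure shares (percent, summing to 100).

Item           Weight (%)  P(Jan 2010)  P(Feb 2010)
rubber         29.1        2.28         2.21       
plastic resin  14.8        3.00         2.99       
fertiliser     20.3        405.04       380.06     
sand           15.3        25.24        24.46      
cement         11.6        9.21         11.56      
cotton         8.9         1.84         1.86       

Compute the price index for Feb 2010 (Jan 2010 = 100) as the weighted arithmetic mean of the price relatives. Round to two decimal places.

100.39

rubber: 29.1 × (2.21/2.28) = 29.1 × 0.969298 = 28.2066
plastic resin: 14.8 × (2.99/3.00) = 14.8 × 0.996667 = 14.7507
fertiliser: 20.3 × (380.06/405.04) = 20.3 × 0.938327 = 19.0480
sand: 15.3 × (24.46/25.24) = 15.3 × 0.969097 = 14.8272
cement: 11.6 × (11.56/9.21) = 11.6 × 1.255157 = 14.5598
cotton: 8.9 × (1.86/1.84) = 8.9 × 1.010870 = 8.9967
Index = Σ wᵢ·(p₁ᵢ/p₀ᵢ) = 28.2066 + 14.7507 + 19.0480 + 14.8272 + 14.5598 + 8.9967 = 100.3890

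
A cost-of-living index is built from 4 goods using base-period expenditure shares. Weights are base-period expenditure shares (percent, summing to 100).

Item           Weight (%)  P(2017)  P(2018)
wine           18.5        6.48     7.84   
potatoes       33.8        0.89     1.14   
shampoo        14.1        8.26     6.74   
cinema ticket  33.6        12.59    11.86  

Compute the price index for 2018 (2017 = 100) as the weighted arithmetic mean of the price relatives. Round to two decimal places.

108.83

wine: 18.5 × (7.84/6.48) = 18.5 × 1.209877 = 22.3827
potatoes: 33.8 × (1.14/0.89) = 33.8 × 1.280899 = 43.2944
shampoo: 14.1 × (6.74/8.26) = 14.1 × 0.815981 = 11.5053
cinema ticket: 33.6 × (11.86/12.59) = 33.6 × 0.942017 = 31.6518
Index = Σ wᵢ·(p₁ᵢ/p₀ᵢ) = 22.3827 + 43.2944 + 11.5053 + 31.6518 = 108.8342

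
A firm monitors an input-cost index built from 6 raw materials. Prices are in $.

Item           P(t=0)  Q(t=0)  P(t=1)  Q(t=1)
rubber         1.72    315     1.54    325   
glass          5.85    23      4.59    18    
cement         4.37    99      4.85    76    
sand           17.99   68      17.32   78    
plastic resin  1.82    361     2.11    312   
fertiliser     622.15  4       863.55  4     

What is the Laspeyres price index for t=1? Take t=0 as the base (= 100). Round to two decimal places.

Laspeyres price index uses base-period quantities as weights.
ΣP(t=1)·Q(t=0) = 1.54×315 + 4.59×23 + 4.85×99 + 17.32×68 + 2.11×361 + 863.55×4 = 485.1 + 105.57 + 480.15 + 1177.76 + 761.71 + 3454.2 = 6464.49
ΣP(t=0)·Q(t=0) = 1.72×315 + 5.85×23 + 4.37×99 + 17.99×68 + 1.82×361 + 622.15×4 = 541.8 + 134.55 + 432.63 + 1223.32 + 657.02 + 2488.6 = 5477.92
Index = 6464.49 / 5477.92 × 100 = 118.0099

118.01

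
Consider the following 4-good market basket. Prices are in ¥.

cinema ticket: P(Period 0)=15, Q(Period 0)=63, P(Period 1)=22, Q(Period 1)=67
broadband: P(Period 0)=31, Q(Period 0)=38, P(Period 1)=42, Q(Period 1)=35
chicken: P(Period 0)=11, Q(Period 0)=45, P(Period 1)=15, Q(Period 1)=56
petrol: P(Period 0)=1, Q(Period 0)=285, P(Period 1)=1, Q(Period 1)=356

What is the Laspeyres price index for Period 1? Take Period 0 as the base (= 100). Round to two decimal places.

Laspeyres price index uses base-period quantities as weights.
ΣP(Period 1)·Q(Period 0) = 22×63 + 42×38 + 15×45 + 1×285 = 1386 + 1596 + 675 + 285 = 3942
ΣP(Period 0)·Q(Period 0) = 15×63 + 31×38 + 11×45 + 1×285 = 945 + 1178 + 495 + 285 = 2903
Index = 3942 / 2903 × 100 = 135.7906

135.79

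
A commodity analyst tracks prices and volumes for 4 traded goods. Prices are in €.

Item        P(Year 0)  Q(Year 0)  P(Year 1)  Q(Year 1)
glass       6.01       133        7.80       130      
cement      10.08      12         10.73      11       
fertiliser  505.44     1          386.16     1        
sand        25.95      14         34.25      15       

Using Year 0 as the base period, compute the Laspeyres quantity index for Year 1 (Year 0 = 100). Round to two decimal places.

Laspeyres quantity index uses base-period prices as weights.
ΣP(Year 0)·Q(Year 1) = 6.01×130 + 10.08×11 + 505.44×1 + 25.95×15 = 781.3 + 110.88 + 505.44 + 389.25 = 1786.87
ΣP(Year 0)·Q(Year 0) = 6.01×133 + 10.08×12 + 505.44×1 + 25.95×14 = 799.33 + 120.96 + 505.44 + 363.3 = 1789.03
Index = 1786.87 / 1789.03 × 100 = 99.8793

99.88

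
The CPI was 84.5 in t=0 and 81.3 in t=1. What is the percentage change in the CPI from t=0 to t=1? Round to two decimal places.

Change = (81.3 − 84.5) / 84.5 × 100
       = -3.2 / 84.5 × 100 = -3.7870%

-3.79%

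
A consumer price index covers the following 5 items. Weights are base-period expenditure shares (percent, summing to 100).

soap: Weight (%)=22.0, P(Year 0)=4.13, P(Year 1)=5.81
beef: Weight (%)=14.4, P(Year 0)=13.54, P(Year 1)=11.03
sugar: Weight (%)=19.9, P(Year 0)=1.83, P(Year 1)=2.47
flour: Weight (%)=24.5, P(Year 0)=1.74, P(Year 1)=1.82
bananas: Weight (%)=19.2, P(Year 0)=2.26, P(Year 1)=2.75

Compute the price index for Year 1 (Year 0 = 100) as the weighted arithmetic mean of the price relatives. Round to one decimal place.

118.5

soap: 22.0 × (5.81/4.13) = 22.0 × 1.406780 = 30.9492
beef: 14.4 × (11.03/13.54) = 14.4 × 0.814623 = 11.7306
sugar: 19.9 × (2.47/1.83) = 19.9 × 1.349727 = 26.8596
flour: 24.5 × (1.82/1.74) = 24.5 × 1.045977 = 25.6264
bananas: 19.2 × (2.75/2.26) = 19.2 × 1.216814 = 23.3628
Index = Σ wᵢ·(p₁ᵢ/p₀ᵢ) = 30.9492 + 11.7306 + 26.8596 + 25.6264 + 23.3628 = 118.5286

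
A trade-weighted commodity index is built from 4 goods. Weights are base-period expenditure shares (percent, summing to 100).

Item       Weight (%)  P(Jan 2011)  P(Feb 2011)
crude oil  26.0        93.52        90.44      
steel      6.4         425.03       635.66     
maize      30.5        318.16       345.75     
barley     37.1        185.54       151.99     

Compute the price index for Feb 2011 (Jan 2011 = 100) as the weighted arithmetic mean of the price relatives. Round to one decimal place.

crude oil: 26.0 × (90.44/93.52) = 26.0 × 0.967066 = 25.1437
steel: 6.4 × (635.66/425.03) = 6.4 × 1.495565 = 9.5716
maize: 30.5 × (345.75/318.16) = 30.5 × 1.086717 = 33.1449
barley: 37.1 × (151.99/185.54) = 37.1 × 0.819176 = 30.3914
Index = Σ wᵢ·(p₁ᵢ/p₀ᵢ) = 25.1437 + 9.5716 + 33.1449 + 30.3914 = 98.2517

98.3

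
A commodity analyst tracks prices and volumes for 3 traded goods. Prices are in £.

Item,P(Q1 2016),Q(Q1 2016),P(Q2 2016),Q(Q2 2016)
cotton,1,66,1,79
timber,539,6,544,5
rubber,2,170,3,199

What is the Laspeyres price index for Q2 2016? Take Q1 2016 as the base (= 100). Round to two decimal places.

Laspeyres price index uses base-period quantities as weights.
ΣP(Q2 2016)·Q(Q1 2016) = 1×66 + 544×6 + 3×170 = 66 + 3264 + 510 = 3840
ΣP(Q1 2016)·Q(Q1 2016) = 1×66 + 539×6 + 2×170 = 66 + 3234 + 340 = 3640
Index = 3840 / 3640 × 100 = 105.4945

105.49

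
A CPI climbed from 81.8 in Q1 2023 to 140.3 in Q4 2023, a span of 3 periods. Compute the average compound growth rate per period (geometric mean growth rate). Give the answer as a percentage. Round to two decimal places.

Growth factor = (140.3/81.8)^(1/3) = (1.715159)^(1/3) = 1.197020
Growth rate = 1.197020 − 1 = 0.197020 = 19.7020%

19.70%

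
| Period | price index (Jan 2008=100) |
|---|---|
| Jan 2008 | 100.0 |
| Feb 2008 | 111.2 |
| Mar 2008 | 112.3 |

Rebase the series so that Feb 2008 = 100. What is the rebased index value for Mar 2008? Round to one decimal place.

101.0

Rebased(Mar 2008) = 112.3 / 111.2 × 100 = 100.9892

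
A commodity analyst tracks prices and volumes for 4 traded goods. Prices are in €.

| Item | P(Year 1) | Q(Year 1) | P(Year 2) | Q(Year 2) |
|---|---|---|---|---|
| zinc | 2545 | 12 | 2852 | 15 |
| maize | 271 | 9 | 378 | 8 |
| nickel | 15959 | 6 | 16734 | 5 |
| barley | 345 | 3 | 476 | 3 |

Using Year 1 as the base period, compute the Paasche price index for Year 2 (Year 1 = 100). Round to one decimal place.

Paasche price index uses current-period quantities as weights.
ΣP(Year 2)·Q(Year 2) = 2852×15 + 378×8 + 16734×5 + 476×3 = 42780 + 3024 + 83670 + 1428 = 130902
ΣP(Year 1)·Q(Year 2) = 2545×15 + 271×8 + 15959×5 + 345×3 = 38175 + 2168 + 79795 + 1035 = 121173
Index = 130902 / 121173 × 100 = 108.0290

108.0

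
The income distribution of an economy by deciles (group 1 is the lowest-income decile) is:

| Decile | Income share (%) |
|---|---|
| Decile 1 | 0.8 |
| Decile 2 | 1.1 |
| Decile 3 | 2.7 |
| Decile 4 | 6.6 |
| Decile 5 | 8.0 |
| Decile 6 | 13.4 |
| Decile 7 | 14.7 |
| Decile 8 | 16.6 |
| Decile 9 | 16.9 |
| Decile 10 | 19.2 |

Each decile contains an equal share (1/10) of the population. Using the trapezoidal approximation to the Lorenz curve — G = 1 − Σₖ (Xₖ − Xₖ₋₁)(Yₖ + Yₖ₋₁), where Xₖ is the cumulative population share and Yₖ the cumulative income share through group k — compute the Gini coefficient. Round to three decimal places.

0.375

Cumulative income shares Yₖ: 0.0080, 0.0190, 0.0460, 0.1120, 0.1920, 0.3260, 0.4730, 0.6390, 0.8080, 1.0000
Σ (Xₖ−Xₖ₋₁)(Yₖ+Yₖ₋₁) = (1/10)(0.0080+0.0000) + (1/10)(0.0190+0.0080) + (1/10)(0.0460+0.0190) + (1/10)(0.1120+0.0460) + (1/10)(0.1920+0.1120) + (1/10)(0.3260+0.1920) + (1/10)(0.4730+0.3260) + (1/10)(0.6390+0.4730) + (1/10)(0.8080+0.6390) + (1/10)(1.0000+0.8080)
  = 0.0008 + 0.0027 + 0.0065 + 0.0158 + 0.0304 + 0.0518 + 0.0799 + 0.1112 + 0.1447 + 0.1808 = 0.6246
G = 1 − 0.6246 = 0.3754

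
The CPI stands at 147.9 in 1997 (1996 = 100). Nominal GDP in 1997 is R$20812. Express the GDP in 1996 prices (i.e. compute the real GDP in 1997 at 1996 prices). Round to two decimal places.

Real = Nominal ÷ (Index/100) = 20812 ÷ (147.9/100)
     = 20812 ÷ 1.479 = 14071.6700

14071.67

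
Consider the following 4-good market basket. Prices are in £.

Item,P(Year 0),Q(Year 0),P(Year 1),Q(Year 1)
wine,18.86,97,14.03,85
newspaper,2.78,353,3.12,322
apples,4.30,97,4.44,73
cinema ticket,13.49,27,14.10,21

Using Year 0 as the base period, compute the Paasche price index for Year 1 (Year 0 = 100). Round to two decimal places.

Paasche price index uses current-period quantities as weights.
ΣP(Year 1)·Q(Year 1) = 14.03×85 + 3.12×322 + 4.44×73 + 14.10×21 = 1192.55 + 1004.64 + 324.12 + 296.1 = 2817.41
ΣP(Year 0)·Q(Year 1) = 18.86×85 + 2.78×322 + 4.30×73 + 13.49×21 = 1603.1 + 895.16 + 313.9 + 283.29 = 3095.45
Index = 2817.41 / 3095.45 × 100 = 91.0178

91.02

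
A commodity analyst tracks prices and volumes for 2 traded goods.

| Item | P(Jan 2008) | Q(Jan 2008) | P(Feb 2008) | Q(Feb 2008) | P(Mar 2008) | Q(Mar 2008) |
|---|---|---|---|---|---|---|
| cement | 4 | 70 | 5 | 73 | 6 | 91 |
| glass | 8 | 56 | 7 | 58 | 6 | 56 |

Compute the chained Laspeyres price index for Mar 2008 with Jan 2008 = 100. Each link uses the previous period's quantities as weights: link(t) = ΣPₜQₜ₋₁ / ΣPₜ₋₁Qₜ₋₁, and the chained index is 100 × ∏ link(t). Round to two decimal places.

Link Jan 2008→Feb 2008:
ΣP(Feb 2008)Q(Jan 2008) = 5×70 + 7×56 = 350 + 392 = 742
ΣP(Jan 2008)Q(Jan 2008) = 4×70 + 8×56 = 280 + 448 = 728
link = 742/728 = 1.019231
Link Feb 2008→Mar 2008:
ΣP(Mar 2008)Q(Feb 2008) = 6×73 + 6×58 = 438 + 348 = 786
ΣP(Feb 2008)Q(Feb 2008) = 5×73 + 7×58 = 365 + 406 = 771
link = 786/771 = 1.019455
Chained index = 100 × 1.019231 × 1.019455 = 103.9060

103.91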